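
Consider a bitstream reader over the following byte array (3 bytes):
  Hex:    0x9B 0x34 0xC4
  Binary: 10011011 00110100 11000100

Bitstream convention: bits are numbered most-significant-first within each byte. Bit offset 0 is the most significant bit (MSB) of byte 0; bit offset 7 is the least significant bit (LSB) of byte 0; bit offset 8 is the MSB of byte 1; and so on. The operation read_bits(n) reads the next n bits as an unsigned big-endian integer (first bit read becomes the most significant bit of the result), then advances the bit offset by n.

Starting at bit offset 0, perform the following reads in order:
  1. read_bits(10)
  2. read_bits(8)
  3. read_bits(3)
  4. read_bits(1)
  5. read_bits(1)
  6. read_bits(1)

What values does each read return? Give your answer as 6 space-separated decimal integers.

Answer: 620 211 0 1 0 0

Derivation:
Read 1: bits[0:10] width=10 -> value=620 (bin 1001101100); offset now 10 = byte 1 bit 2; 14 bits remain
Read 2: bits[10:18] width=8 -> value=211 (bin 11010011); offset now 18 = byte 2 bit 2; 6 bits remain
Read 3: bits[18:21] width=3 -> value=0 (bin 000); offset now 21 = byte 2 bit 5; 3 bits remain
Read 4: bits[21:22] width=1 -> value=1 (bin 1); offset now 22 = byte 2 bit 6; 2 bits remain
Read 5: bits[22:23] width=1 -> value=0 (bin 0); offset now 23 = byte 2 bit 7; 1 bits remain
Read 6: bits[23:24] width=1 -> value=0 (bin 0); offset now 24 = byte 3 bit 0; 0 bits remain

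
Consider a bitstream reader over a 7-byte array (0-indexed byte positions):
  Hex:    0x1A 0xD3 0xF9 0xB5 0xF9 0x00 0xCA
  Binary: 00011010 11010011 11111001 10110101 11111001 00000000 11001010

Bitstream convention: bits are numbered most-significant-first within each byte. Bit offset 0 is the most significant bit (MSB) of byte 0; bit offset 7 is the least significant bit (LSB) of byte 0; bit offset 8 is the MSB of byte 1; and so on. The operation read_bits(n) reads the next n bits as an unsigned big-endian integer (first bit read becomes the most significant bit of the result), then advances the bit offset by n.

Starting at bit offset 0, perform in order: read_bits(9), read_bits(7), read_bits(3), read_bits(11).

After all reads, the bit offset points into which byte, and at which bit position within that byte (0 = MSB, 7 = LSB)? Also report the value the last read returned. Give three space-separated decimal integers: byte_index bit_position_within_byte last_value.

Read 1: bits[0:9] width=9 -> value=53 (bin 000110101); offset now 9 = byte 1 bit 1; 47 bits remain
Read 2: bits[9:16] width=7 -> value=83 (bin 1010011); offset now 16 = byte 2 bit 0; 40 bits remain
Read 3: bits[16:19] width=3 -> value=7 (bin 111); offset now 19 = byte 2 bit 3; 37 bits remain
Read 4: bits[19:30] width=11 -> value=1645 (bin 11001101101); offset now 30 = byte 3 bit 6; 26 bits remain

Answer: 3 6 1645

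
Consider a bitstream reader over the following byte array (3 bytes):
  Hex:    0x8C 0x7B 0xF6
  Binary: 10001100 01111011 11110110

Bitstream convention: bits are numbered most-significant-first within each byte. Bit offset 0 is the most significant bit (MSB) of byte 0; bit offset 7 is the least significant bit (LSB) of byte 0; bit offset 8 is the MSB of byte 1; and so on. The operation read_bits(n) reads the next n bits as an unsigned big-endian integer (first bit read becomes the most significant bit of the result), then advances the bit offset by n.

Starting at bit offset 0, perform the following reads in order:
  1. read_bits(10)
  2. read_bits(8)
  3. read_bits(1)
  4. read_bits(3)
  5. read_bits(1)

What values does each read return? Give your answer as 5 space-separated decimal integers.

Read 1: bits[0:10] width=10 -> value=561 (bin 1000110001); offset now 10 = byte 1 bit 2; 14 bits remain
Read 2: bits[10:18] width=8 -> value=239 (bin 11101111); offset now 18 = byte 2 bit 2; 6 bits remain
Read 3: bits[18:19] width=1 -> value=1 (bin 1); offset now 19 = byte 2 bit 3; 5 bits remain
Read 4: bits[19:22] width=3 -> value=5 (bin 101); offset now 22 = byte 2 bit 6; 2 bits remain
Read 5: bits[22:23] width=1 -> value=1 (bin 1); offset now 23 = byte 2 bit 7; 1 bits remain

Answer: 561 239 1 5 1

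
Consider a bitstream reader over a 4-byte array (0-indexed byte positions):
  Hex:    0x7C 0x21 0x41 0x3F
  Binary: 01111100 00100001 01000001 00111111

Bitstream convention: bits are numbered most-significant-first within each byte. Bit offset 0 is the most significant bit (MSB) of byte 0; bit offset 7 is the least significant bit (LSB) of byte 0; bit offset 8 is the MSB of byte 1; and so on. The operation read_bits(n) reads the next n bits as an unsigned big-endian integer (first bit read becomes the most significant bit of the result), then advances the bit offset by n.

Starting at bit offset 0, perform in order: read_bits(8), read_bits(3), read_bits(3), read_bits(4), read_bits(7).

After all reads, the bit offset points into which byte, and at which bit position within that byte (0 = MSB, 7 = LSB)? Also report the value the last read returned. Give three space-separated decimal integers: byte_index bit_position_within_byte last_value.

Read 1: bits[0:8] width=8 -> value=124 (bin 01111100); offset now 8 = byte 1 bit 0; 24 bits remain
Read 2: bits[8:11] width=3 -> value=1 (bin 001); offset now 11 = byte 1 bit 3; 21 bits remain
Read 3: bits[11:14] width=3 -> value=0 (bin 000); offset now 14 = byte 1 bit 6; 18 bits remain
Read 4: bits[14:18] width=4 -> value=5 (bin 0101); offset now 18 = byte 2 bit 2; 14 bits remain
Read 5: bits[18:25] width=7 -> value=2 (bin 0000010); offset now 25 = byte 3 bit 1; 7 bits remain

Answer: 3 1 2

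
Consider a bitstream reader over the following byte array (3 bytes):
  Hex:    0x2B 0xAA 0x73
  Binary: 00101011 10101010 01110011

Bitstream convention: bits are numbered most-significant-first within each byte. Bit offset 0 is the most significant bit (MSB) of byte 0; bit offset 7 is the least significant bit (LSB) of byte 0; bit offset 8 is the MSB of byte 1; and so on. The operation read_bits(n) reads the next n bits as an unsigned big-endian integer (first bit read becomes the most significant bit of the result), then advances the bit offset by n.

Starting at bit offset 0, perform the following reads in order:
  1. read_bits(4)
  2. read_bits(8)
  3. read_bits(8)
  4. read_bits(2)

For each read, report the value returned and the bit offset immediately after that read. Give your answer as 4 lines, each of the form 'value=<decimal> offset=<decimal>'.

Answer: value=2 offset=4
value=186 offset=12
value=167 offset=20
value=0 offset=22

Derivation:
Read 1: bits[0:4] width=4 -> value=2 (bin 0010); offset now 4 = byte 0 bit 4; 20 bits remain
Read 2: bits[4:12] width=8 -> value=186 (bin 10111010); offset now 12 = byte 1 bit 4; 12 bits remain
Read 3: bits[12:20] width=8 -> value=167 (bin 10100111); offset now 20 = byte 2 bit 4; 4 bits remain
Read 4: bits[20:22] width=2 -> value=0 (bin 00); offset now 22 = byte 2 bit 6; 2 bits remain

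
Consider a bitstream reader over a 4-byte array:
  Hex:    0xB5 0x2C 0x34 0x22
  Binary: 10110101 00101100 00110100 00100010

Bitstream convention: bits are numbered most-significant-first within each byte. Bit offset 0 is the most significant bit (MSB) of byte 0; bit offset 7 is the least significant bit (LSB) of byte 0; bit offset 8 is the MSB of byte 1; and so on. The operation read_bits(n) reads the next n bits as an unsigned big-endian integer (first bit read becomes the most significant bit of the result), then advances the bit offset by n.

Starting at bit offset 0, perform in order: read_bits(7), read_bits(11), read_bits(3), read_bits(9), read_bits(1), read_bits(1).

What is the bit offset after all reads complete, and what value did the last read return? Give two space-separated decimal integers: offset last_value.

Read 1: bits[0:7] width=7 -> value=90 (bin 1011010); offset now 7 = byte 0 bit 7; 25 bits remain
Read 2: bits[7:18] width=11 -> value=1200 (bin 10010110000); offset now 18 = byte 2 bit 2; 14 bits remain
Read 3: bits[18:21] width=3 -> value=6 (bin 110); offset now 21 = byte 2 bit 5; 11 bits remain
Read 4: bits[21:30] width=9 -> value=264 (bin 100001000); offset now 30 = byte 3 bit 6; 2 bits remain
Read 5: bits[30:31] width=1 -> value=1 (bin 1); offset now 31 = byte 3 bit 7; 1 bits remain
Read 6: bits[31:32] width=1 -> value=0 (bin 0); offset now 32 = byte 4 bit 0; 0 bits remain

Answer: 32 0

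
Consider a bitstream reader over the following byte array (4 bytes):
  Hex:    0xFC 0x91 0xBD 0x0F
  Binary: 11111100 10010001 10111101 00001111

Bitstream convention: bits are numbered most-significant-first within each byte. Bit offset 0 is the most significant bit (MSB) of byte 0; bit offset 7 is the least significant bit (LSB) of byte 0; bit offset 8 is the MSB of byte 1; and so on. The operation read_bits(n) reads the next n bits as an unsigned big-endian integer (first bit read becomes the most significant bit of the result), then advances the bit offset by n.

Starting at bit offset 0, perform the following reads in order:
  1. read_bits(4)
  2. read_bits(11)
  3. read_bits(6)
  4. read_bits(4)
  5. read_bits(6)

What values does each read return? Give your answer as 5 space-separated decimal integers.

Read 1: bits[0:4] width=4 -> value=15 (bin 1111); offset now 4 = byte 0 bit 4; 28 bits remain
Read 2: bits[4:15] width=11 -> value=1608 (bin 11001001000); offset now 15 = byte 1 bit 7; 17 bits remain
Read 3: bits[15:21] width=6 -> value=55 (bin 110111); offset now 21 = byte 2 bit 5; 11 bits remain
Read 4: bits[21:25] width=4 -> value=10 (bin 1010); offset now 25 = byte 3 bit 1; 7 bits remain
Read 5: bits[25:31] width=6 -> value=7 (bin 000111); offset now 31 = byte 3 bit 7; 1 bits remain

Answer: 15 1608 55 10 7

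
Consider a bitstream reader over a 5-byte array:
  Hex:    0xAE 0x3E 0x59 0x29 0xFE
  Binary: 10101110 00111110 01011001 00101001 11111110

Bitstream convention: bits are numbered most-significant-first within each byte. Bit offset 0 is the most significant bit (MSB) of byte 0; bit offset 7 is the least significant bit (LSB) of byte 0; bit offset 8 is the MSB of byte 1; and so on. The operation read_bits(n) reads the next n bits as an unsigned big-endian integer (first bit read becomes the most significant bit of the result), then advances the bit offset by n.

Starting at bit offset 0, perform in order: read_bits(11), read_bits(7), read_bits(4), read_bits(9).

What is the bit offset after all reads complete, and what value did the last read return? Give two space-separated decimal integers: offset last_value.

Read 1: bits[0:11] width=11 -> value=1393 (bin 10101110001); offset now 11 = byte 1 bit 3; 29 bits remain
Read 2: bits[11:18] width=7 -> value=121 (bin 1111001); offset now 18 = byte 2 bit 2; 22 bits remain
Read 3: bits[18:22] width=4 -> value=6 (bin 0110); offset now 22 = byte 2 bit 6; 18 bits remain
Read 4: bits[22:31] width=9 -> value=148 (bin 010010100); offset now 31 = byte 3 bit 7; 9 bits remain

Answer: 31 148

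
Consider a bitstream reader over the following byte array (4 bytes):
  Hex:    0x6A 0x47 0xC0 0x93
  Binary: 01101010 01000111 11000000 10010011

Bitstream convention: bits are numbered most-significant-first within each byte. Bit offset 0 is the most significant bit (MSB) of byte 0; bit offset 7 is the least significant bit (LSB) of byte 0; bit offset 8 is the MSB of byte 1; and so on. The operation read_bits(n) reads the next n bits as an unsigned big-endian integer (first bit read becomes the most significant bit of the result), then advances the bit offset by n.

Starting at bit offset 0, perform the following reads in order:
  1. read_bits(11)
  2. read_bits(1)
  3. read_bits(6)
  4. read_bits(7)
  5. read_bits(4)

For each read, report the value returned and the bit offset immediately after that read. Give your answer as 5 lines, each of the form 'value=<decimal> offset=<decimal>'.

Read 1: bits[0:11] width=11 -> value=850 (bin 01101010010); offset now 11 = byte 1 bit 3; 21 bits remain
Read 2: bits[11:12] width=1 -> value=0 (bin 0); offset now 12 = byte 1 bit 4; 20 bits remain
Read 3: bits[12:18] width=6 -> value=31 (bin 011111); offset now 18 = byte 2 bit 2; 14 bits remain
Read 4: bits[18:25] width=7 -> value=1 (bin 0000001); offset now 25 = byte 3 bit 1; 7 bits remain
Read 5: bits[25:29] width=4 -> value=2 (bin 0010); offset now 29 = byte 3 bit 5; 3 bits remain

Answer: value=850 offset=11
value=0 offset=12
value=31 offset=18
value=1 offset=25
value=2 offset=29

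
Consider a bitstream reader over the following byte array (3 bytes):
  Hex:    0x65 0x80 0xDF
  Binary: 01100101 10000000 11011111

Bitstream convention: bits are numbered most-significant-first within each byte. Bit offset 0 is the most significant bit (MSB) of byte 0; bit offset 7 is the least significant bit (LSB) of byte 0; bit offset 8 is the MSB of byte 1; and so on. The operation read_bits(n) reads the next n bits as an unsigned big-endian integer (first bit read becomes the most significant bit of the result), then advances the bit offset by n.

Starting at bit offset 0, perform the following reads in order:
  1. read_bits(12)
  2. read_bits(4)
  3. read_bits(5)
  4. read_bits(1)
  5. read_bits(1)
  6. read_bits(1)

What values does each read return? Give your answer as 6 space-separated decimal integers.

Answer: 1624 0 27 1 1 1

Derivation:
Read 1: bits[0:12] width=12 -> value=1624 (bin 011001011000); offset now 12 = byte 1 bit 4; 12 bits remain
Read 2: bits[12:16] width=4 -> value=0 (bin 0000); offset now 16 = byte 2 bit 0; 8 bits remain
Read 3: bits[16:21] width=5 -> value=27 (bin 11011); offset now 21 = byte 2 bit 5; 3 bits remain
Read 4: bits[21:22] width=1 -> value=1 (bin 1); offset now 22 = byte 2 bit 6; 2 bits remain
Read 5: bits[22:23] width=1 -> value=1 (bin 1); offset now 23 = byte 2 bit 7; 1 bits remain
Read 6: bits[23:24] width=1 -> value=1 (bin 1); offset now 24 = byte 3 bit 0; 0 bits remain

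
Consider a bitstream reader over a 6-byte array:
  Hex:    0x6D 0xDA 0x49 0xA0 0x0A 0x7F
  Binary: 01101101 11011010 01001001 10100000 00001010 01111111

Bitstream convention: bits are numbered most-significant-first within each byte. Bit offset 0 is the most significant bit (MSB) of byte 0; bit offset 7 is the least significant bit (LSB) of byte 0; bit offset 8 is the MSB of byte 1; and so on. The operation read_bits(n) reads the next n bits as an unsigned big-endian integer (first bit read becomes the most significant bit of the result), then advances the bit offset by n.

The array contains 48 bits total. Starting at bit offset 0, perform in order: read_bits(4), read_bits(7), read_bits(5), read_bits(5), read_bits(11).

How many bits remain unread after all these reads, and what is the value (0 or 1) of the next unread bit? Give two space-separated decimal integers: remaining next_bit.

Read 1: bits[0:4] width=4 -> value=6 (bin 0110); offset now 4 = byte 0 bit 4; 44 bits remain
Read 2: bits[4:11] width=7 -> value=110 (bin 1101110); offset now 11 = byte 1 bit 3; 37 bits remain
Read 3: bits[11:16] width=5 -> value=26 (bin 11010); offset now 16 = byte 2 bit 0; 32 bits remain
Read 4: bits[16:21] width=5 -> value=9 (bin 01001); offset now 21 = byte 2 bit 5; 27 bits remain
Read 5: bits[21:32] width=11 -> value=416 (bin 00110100000); offset now 32 = byte 4 bit 0; 16 bits remain

Answer: 16 0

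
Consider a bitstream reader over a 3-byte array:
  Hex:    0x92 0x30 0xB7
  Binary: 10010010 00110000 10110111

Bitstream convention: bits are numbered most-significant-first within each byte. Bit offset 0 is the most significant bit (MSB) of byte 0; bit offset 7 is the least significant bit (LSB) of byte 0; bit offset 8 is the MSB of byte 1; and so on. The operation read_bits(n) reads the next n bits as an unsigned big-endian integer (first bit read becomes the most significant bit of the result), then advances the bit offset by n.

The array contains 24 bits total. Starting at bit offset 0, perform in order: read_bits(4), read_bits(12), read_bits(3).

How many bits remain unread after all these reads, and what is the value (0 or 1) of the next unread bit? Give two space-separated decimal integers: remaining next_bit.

Read 1: bits[0:4] width=4 -> value=9 (bin 1001); offset now 4 = byte 0 bit 4; 20 bits remain
Read 2: bits[4:16] width=12 -> value=560 (bin 001000110000); offset now 16 = byte 2 bit 0; 8 bits remain
Read 3: bits[16:19] width=3 -> value=5 (bin 101); offset now 19 = byte 2 bit 3; 5 bits remain

Answer: 5 1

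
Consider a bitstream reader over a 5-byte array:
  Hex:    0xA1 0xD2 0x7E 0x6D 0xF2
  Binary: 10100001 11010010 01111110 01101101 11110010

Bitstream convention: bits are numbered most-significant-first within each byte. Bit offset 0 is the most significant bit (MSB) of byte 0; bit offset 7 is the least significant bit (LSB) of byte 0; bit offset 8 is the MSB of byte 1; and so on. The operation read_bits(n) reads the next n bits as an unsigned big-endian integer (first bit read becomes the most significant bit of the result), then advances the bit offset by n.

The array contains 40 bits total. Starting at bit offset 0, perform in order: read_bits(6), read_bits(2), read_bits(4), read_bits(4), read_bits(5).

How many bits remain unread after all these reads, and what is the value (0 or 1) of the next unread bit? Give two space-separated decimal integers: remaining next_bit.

Read 1: bits[0:6] width=6 -> value=40 (bin 101000); offset now 6 = byte 0 bit 6; 34 bits remain
Read 2: bits[6:8] width=2 -> value=1 (bin 01); offset now 8 = byte 1 bit 0; 32 bits remain
Read 3: bits[8:12] width=4 -> value=13 (bin 1101); offset now 12 = byte 1 bit 4; 28 bits remain
Read 4: bits[12:16] width=4 -> value=2 (bin 0010); offset now 16 = byte 2 bit 0; 24 bits remain
Read 5: bits[16:21] width=5 -> value=15 (bin 01111); offset now 21 = byte 2 bit 5; 19 bits remain

Answer: 19 1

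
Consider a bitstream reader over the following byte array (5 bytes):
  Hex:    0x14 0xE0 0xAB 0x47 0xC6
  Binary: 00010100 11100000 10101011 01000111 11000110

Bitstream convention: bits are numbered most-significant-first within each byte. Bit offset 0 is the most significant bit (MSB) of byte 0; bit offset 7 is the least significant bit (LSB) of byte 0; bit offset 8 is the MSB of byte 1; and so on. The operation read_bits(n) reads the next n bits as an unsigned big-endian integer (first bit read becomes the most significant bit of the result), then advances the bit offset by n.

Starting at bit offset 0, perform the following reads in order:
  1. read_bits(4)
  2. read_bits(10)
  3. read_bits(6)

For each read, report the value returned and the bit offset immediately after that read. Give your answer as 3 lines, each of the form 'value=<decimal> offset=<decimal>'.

Read 1: bits[0:4] width=4 -> value=1 (bin 0001); offset now 4 = byte 0 bit 4; 36 bits remain
Read 2: bits[4:14] width=10 -> value=312 (bin 0100111000); offset now 14 = byte 1 bit 6; 26 bits remain
Read 3: bits[14:20] width=6 -> value=10 (bin 001010); offset now 20 = byte 2 bit 4; 20 bits remain

Answer: value=1 offset=4
value=312 offset=14
value=10 offset=20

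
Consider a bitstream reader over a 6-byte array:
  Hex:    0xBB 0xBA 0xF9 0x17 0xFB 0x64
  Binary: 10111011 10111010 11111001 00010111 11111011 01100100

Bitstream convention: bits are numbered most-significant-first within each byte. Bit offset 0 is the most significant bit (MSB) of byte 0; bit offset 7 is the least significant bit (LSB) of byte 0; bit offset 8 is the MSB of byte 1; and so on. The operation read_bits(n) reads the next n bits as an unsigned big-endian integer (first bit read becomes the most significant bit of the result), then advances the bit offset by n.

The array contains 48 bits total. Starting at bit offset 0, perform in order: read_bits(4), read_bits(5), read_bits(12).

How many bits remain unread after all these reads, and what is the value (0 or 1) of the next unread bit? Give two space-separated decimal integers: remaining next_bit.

Answer: 27 0

Derivation:
Read 1: bits[0:4] width=4 -> value=11 (bin 1011); offset now 4 = byte 0 bit 4; 44 bits remain
Read 2: bits[4:9] width=5 -> value=23 (bin 10111); offset now 9 = byte 1 bit 1; 39 bits remain
Read 3: bits[9:21] width=12 -> value=1887 (bin 011101011111); offset now 21 = byte 2 bit 5; 27 bits remain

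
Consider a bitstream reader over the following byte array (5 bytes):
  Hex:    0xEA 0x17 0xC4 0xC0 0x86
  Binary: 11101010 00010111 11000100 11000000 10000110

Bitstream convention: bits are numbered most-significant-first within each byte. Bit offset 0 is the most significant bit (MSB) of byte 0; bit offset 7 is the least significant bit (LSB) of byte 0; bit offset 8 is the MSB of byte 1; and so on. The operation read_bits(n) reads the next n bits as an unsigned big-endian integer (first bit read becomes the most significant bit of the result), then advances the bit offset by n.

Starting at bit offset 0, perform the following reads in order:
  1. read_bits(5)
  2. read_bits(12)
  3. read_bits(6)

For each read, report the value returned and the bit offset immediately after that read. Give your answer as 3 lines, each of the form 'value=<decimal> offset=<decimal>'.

Read 1: bits[0:5] width=5 -> value=29 (bin 11101); offset now 5 = byte 0 bit 5; 35 bits remain
Read 2: bits[5:17] width=12 -> value=1071 (bin 010000101111); offset now 17 = byte 2 bit 1; 23 bits remain
Read 3: bits[17:23] width=6 -> value=34 (bin 100010); offset now 23 = byte 2 bit 7; 17 bits remain

Answer: value=29 offset=5
value=1071 offset=17
value=34 offset=23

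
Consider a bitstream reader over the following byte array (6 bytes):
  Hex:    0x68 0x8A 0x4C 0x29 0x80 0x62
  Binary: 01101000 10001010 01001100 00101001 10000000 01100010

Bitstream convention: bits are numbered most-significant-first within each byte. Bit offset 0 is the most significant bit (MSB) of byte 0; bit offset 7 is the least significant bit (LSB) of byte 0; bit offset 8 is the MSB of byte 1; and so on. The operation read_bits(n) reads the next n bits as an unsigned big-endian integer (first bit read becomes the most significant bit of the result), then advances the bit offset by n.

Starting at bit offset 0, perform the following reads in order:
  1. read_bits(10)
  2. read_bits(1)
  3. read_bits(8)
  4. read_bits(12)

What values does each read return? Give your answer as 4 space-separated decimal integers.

Answer: 418 0 82 1556

Derivation:
Read 1: bits[0:10] width=10 -> value=418 (bin 0110100010); offset now 10 = byte 1 bit 2; 38 bits remain
Read 2: bits[10:11] width=1 -> value=0 (bin 0); offset now 11 = byte 1 bit 3; 37 bits remain
Read 3: bits[11:19] width=8 -> value=82 (bin 01010010); offset now 19 = byte 2 bit 3; 29 bits remain
Read 4: bits[19:31] width=12 -> value=1556 (bin 011000010100); offset now 31 = byte 3 bit 7; 17 bits remain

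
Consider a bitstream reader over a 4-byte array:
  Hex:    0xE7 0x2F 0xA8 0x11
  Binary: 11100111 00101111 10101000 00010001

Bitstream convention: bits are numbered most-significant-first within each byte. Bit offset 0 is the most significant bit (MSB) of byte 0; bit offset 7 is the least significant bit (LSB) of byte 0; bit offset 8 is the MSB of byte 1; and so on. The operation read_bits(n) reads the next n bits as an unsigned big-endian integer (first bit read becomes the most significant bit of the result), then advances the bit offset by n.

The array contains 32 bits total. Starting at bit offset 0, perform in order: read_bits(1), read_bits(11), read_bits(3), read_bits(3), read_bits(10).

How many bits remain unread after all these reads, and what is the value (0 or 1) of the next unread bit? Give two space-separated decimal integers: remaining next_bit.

Read 1: bits[0:1] width=1 -> value=1 (bin 1); offset now 1 = byte 0 bit 1; 31 bits remain
Read 2: bits[1:12] width=11 -> value=1650 (bin 11001110010); offset now 12 = byte 1 bit 4; 20 bits remain
Read 3: bits[12:15] width=3 -> value=7 (bin 111); offset now 15 = byte 1 bit 7; 17 bits remain
Read 4: bits[15:18] width=3 -> value=6 (bin 110); offset now 18 = byte 2 bit 2; 14 bits remain
Read 5: bits[18:28] width=10 -> value=641 (bin 1010000001); offset now 28 = byte 3 bit 4; 4 bits remain

Answer: 4 0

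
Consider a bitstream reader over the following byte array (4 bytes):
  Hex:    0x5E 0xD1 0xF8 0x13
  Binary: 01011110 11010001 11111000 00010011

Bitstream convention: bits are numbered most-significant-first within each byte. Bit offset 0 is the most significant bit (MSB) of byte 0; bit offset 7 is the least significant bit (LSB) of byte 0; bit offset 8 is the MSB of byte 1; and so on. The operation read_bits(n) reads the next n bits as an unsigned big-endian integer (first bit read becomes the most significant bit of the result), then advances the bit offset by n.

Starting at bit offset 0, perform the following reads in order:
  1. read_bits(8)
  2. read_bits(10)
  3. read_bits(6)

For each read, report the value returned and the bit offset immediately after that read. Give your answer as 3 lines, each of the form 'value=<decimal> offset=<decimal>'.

Read 1: bits[0:8] width=8 -> value=94 (bin 01011110); offset now 8 = byte 1 bit 0; 24 bits remain
Read 2: bits[8:18] width=10 -> value=839 (bin 1101000111); offset now 18 = byte 2 bit 2; 14 bits remain
Read 3: bits[18:24] width=6 -> value=56 (bin 111000); offset now 24 = byte 3 bit 0; 8 bits remain

Answer: value=94 offset=8
value=839 offset=18
value=56 offset=24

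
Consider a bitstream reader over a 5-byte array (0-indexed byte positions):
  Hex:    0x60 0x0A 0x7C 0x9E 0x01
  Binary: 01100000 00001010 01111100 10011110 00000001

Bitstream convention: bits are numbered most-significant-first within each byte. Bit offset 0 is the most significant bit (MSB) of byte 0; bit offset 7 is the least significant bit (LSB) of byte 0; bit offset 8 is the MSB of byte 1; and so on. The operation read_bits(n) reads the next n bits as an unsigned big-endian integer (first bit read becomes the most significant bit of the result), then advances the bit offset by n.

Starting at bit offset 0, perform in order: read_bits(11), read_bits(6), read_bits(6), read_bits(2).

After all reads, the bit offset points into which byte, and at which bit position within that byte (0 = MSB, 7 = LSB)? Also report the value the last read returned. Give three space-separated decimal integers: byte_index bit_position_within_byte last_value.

Answer: 3 1 1

Derivation:
Read 1: bits[0:11] width=11 -> value=768 (bin 01100000000); offset now 11 = byte 1 bit 3; 29 bits remain
Read 2: bits[11:17] width=6 -> value=20 (bin 010100); offset now 17 = byte 2 bit 1; 23 bits remain
Read 3: bits[17:23] width=6 -> value=62 (bin 111110); offset now 23 = byte 2 bit 7; 17 bits remain
Read 4: bits[23:25] width=2 -> value=1 (bin 01); offset now 25 = byte 3 bit 1; 15 bits remain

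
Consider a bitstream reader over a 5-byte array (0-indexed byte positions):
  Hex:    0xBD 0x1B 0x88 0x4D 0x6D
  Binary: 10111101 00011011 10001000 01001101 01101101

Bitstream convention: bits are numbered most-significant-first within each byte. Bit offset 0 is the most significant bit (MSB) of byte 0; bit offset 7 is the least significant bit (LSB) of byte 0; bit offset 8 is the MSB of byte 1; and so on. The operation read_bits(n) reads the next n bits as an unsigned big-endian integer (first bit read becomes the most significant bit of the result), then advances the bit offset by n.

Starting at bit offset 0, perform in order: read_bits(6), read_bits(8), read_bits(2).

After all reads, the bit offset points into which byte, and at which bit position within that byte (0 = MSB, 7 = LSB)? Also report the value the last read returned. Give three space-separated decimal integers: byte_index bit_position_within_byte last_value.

Read 1: bits[0:6] width=6 -> value=47 (bin 101111); offset now 6 = byte 0 bit 6; 34 bits remain
Read 2: bits[6:14] width=8 -> value=70 (bin 01000110); offset now 14 = byte 1 bit 6; 26 bits remain
Read 3: bits[14:16] width=2 -> value=3 (bin 11); offset now 16 = byte 2 bit 0; 24 bits remain

Answer: 2 0 3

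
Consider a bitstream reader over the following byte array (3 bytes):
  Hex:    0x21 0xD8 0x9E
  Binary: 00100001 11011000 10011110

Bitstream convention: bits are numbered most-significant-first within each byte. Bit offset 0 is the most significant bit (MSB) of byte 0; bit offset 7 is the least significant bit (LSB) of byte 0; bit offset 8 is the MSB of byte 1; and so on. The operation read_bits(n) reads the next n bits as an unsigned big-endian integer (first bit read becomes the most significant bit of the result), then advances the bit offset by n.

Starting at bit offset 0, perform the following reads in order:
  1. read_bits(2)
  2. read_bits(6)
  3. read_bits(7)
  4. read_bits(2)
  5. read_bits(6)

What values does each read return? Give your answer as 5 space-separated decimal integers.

Answer: 0 33 108 1 15

Derivation:
Read 1: bits[0:2] width=2 -> value=0 (bin 00); offset now 2 = byte 0 bit 2; 22 bits remain
Read 2: bits[2:8] width=6 -> value=33 (bin 100001); offset now 8 = byte 1 bit 0; 16 bits remain
Read 3: bits[8:15] width=7 -> value=108 (bin 1101100); offset now 15 = byte 1 bit 7; 9 bits remain
Read 4: bits[15:17] width=2 -> value=1 (bin 01); offset now 17 = byte 2 bit 1; 7 bits remain
Read 5: bits[17:23] width=6 -> value=15 (bin 001111); offset now 23 = byte 2 bit 7; 1 bits remain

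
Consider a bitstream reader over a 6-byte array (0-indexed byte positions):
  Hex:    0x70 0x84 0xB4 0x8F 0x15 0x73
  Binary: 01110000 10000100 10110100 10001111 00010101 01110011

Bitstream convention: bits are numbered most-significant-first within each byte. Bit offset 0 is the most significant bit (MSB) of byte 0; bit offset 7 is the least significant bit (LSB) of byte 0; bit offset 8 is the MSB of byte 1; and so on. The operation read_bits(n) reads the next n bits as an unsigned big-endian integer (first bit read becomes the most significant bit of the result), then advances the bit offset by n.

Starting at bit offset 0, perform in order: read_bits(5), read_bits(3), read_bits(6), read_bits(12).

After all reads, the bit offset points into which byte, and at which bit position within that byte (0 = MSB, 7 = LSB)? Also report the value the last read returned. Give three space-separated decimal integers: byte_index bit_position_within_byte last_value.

Read 1: bits[0:5] width=5 -> value=14 (bin 01110); offset now 5 = byte 0 bit 5; 43 bits remain
Read 2: bits[5:8] width=3 -> value=0 (bin 000); offset now 8 = byte 1 bit 0; 40 bits remain
Read 3: bits[8:14] width=6 -> value=33 (bin 100001); offset now 14 = byte 1 bit 6; 34 bits remain
Read 4: bits[14:26] width=12 -> value=722 (bin 001011010010); offset now 26 = byte 3 bit 2; 22 bits remain

Answer: 3 2 722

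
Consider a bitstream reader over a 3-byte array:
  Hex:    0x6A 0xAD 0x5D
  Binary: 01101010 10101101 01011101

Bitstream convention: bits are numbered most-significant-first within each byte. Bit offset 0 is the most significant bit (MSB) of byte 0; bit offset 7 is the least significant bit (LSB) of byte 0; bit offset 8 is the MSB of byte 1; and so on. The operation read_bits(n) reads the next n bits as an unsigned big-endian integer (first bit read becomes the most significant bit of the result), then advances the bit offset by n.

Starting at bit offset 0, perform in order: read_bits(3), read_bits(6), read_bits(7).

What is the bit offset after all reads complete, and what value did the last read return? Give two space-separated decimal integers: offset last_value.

Answer: 16 45

Derivation:
Read 1: bits[0:3] width=3 -> value=3 (bin 011); offset now 3 = byte 0 bit 3; 21 bits remain
Read 2: bits[3:9] width=6 -> value=21 (bin 010101); offset now 9 = byte 1 bit 1; 15 bits remain
Read 3: bits[9:16] width=7 -> value=45 (bin 0101101); offset now 16 = byte 2 bit 0; 8 bits remain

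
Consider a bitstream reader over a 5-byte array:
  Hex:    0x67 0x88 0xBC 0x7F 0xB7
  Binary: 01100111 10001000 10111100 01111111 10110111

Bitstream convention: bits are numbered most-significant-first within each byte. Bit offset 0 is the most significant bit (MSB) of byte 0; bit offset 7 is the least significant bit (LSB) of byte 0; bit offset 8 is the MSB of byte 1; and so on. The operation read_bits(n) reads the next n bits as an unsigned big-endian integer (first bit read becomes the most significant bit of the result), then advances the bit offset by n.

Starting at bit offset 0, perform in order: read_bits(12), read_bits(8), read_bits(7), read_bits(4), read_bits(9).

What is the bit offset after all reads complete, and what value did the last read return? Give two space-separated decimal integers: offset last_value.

Read 1: bits[0:12] width=12 -> value=1656 (bin 011001111000); offset now 12 = byte 1 bit 4; 28 bits remain
Read 2: bits[12:20] width=8 -> value=139 (bin 10001011); offset now 20 = byte 2 bit 4; 20 bits remain
Read 3: bits[20:27] width=7 -> value=99 (bin 1100011); offset now 27 = byte 3 bit 3; 13 bits remain
Read 4: bits[27:31] width=4 -> value=15 (bin 1111); offset now 31 = byte 3 bit 7; 9 bits remain
Read 5: bits[31:40] width=9 -> value=439 (bin 110110111); offset now 40 = byte 5 bit 0; 0 bits remain

Answer: 40 439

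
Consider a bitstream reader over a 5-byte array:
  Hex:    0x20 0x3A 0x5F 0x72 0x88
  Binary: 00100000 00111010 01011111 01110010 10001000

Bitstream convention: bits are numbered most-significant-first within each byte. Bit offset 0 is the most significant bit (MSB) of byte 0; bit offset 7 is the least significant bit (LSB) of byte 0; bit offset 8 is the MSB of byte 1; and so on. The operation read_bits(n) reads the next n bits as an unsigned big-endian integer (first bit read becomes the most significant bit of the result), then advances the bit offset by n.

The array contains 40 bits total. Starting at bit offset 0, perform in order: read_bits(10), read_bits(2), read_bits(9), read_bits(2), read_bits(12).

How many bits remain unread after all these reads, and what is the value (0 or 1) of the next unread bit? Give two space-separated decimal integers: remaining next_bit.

Answer: 5 0

Derivation:
Read 1: bits[0:10] width=10 -> value=128 (bin 0010000000); offset now 10 = byte 1 bit 2; 30 bits remain
Read 2: bits[10:12] width=2 -> value=3 (bin 11); offset now 12 = byte 1 bit 4; 28 bits remain
Read 3: bits[12:21] width=9 -> value=331 (bin 101001011); offset now 21 = byte 2 bit 5; 19 bits remain
Read 4: bits[21:23] width=2 -> value=3 (bin 11); offset now 23 = byte 2 bit 7; 17 bits remain
Read 5: bits[23:35] width=12 -> value=2964 (bin 101110010100); offset now 35 = byte 4 bit 3; 5 bits remain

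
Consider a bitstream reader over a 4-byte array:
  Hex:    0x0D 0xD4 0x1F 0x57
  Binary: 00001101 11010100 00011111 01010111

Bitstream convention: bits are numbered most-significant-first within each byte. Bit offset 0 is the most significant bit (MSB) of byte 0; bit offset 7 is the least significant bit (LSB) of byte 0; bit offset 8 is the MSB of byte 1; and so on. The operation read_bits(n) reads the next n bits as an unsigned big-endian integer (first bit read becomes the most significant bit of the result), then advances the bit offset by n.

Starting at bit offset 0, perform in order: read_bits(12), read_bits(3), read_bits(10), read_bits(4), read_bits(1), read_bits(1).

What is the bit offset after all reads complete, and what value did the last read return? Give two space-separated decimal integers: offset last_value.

Answer: 31 1

Derivation:
Read 1: bits[0:12] width=12 -> value=221 (bin 000011011101); offset now 12 = byte 1 bit 4; 20 bits remain
Read 2: bits[12:15] width=3 -> value=2 (bin 010); offset now 15 = byte 1 bit 7; 17 bits remain
Read 3: bits[15:25] width=10 -> value=62 (bin 0000111110); offset now 25 = byte 3 bit 1; 7 bits remain
Read 4: bits[25:29] width=4 -> value=10 (bin 1010); offset now 29 = byte 3 bit 5; 3 bits remain
Read 5: bits[29:30] width=1 -> value=1 (bin 1); offset now 30 = byte 3 bit 6; 2 bits remain
Read 6: bits[30:31] width=1 -> value=1 (bin 1); offset now 31 = byte 3 bit 7; 1 bits remain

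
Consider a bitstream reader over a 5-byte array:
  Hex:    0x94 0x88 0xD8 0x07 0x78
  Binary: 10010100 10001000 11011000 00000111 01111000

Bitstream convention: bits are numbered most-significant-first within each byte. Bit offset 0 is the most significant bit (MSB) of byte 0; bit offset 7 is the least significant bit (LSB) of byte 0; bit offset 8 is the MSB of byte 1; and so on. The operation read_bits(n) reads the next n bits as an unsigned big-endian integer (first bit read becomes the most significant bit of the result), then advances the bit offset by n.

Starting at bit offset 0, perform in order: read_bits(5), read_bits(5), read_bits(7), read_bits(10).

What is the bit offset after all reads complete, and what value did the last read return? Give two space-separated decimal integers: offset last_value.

Read 1: bits[0:5] width=5 -> value=18 (bin 10010); offset now 5 = byte 0 bit 5; 35 bits remain
Read 2: bits[5:10] width=5 -> value=18 (bin 10010); offset now 10 = byte 1 bit 2; 30 bits remain
Read 3: bits[10:17] width=7 -> value=17 (bin 0010001); offset now 17 = byte 2 bit 1; 23 bits remain
Read 4: bits[17:27] width=10 -> value=704 (bin 1011000000); offset now 27 = byte 3 bit 3; 13 bits remain

Answer: 27 704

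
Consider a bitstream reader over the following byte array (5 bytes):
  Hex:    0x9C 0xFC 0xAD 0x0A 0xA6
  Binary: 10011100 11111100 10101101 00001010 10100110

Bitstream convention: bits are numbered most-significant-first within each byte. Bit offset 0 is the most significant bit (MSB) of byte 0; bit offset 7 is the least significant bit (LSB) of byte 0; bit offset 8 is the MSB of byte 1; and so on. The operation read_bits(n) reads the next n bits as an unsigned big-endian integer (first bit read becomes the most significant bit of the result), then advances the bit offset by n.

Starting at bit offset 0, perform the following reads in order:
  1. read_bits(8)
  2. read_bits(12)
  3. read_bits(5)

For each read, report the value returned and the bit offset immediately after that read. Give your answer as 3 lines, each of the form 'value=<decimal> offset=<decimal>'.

Answer: value=156 offset=8
value=4042 offset=20
value=26 offset=25

Derivation:
Read 1: bits[0:8] width=8 -> value=156 (bin 10011100); offset now 8 = byte 1 bit 0; 32 bits remain
Read 2: bits[8:20] width=12 -> value=4042 (bin 111111001010); offset now 20 = byte 2 bit 4; 20 bits remain
Read 3: bits[20:25] width=5 -> value=26 (bin 11010); offset now 25 = byte 3 bit 1; 15 bits remain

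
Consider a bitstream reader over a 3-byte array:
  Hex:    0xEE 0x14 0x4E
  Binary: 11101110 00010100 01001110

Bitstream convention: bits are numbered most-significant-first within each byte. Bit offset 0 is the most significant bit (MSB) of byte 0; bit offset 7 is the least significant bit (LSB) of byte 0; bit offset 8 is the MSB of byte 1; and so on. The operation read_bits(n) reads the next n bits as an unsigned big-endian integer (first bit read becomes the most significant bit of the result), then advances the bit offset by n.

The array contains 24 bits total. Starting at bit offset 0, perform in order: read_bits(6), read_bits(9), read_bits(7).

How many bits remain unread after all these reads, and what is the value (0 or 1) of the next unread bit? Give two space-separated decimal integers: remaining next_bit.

Answer: 2 1

Derivation:
Read 1: bits[0:6] width=6 -> value=59 (bin 111011); offset now 6 = byte 0 bit 6; 18 bits remain
Read 2: bits[6:15] width=9 -> value=266 (bin 100001010); offset now 15 = byte 1 bit 7; 9 bits remain
Read 3: bits[15:22] width=7 -> value=19 (bin 0010011); offset now 22 = byte 2 bit 6; 2 bits remain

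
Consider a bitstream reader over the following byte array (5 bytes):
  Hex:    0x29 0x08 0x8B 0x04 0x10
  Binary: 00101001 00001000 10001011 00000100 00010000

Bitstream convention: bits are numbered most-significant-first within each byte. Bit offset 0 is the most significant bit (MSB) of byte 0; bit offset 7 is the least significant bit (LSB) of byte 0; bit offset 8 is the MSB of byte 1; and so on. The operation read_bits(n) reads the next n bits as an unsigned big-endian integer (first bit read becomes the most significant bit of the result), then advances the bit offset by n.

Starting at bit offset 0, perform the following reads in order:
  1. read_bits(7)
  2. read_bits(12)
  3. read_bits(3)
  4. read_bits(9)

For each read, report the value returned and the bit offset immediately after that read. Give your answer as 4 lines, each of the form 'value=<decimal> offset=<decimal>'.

Answer: value=20 offset=7
value=2116 offset=19
value=2 offset=22
value=386 offset=31

Derivation:
Read 1: bits[0:7] width=7 -> value=20 (bin 0010100); offset now 7 = byte 0 bit 7; 33 bits remain
Read 2: bits[7:19] width=12 -> value=2116 (bin 100001000100); offset now 19 = byte 2 bit 3; 21 bits remain
Read 3: bits[19:22] width=3 -> value=2 (bin 010); offset now 22 = byte 2 bit 6; 18 bits remain
Read 4: bits[22:31] width=9 -> value=386 (bin 110000010); offset now 31 = byte 3 bit 7; 9 bits remain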